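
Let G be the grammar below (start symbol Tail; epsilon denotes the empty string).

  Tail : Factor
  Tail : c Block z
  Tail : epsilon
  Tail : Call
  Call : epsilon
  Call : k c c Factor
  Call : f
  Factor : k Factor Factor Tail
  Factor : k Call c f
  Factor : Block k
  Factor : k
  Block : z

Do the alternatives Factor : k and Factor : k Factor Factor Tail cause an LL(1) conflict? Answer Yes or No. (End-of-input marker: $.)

Yes

FIRST(k) = { k } and FIRST(k Factor Factor Tail) = { k }.
Both contain k, so the two alternatives are not disjoint — LL(1) conflict.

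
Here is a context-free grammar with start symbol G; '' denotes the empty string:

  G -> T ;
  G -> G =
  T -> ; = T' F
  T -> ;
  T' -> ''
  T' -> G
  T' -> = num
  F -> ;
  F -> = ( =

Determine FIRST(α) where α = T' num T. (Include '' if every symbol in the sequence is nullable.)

Add FIRST(T')\{''} = { ;, = }; T' is nullable, continue.
num is a terminal; add {num} and stop.

{ ;, =, num }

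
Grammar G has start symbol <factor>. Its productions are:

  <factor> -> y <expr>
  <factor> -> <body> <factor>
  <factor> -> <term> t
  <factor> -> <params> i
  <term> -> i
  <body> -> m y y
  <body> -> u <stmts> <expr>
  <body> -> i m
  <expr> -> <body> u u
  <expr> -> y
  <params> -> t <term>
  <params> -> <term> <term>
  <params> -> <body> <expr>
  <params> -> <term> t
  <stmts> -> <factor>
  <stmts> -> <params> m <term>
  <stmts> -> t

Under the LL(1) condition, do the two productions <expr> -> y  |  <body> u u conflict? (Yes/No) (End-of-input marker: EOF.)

No

FIRST(y) = { y } and FIRST(<body> u u) = { i, m, u }.
The FIRST sets are disjoint and neither alternative is nullable — no conflict.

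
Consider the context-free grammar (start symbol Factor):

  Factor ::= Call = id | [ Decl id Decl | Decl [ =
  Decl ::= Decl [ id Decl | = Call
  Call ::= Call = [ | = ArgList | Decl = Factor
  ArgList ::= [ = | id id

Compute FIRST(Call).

From Call ::= Call = [: add FIRST(Call) = { = }.
Call ::= = ArgList contributes {=}.
From Call ::= Decl = Factor: add FIRST(Decl) = { = }.
Union: FIRST(Call) = { = }.

{ = }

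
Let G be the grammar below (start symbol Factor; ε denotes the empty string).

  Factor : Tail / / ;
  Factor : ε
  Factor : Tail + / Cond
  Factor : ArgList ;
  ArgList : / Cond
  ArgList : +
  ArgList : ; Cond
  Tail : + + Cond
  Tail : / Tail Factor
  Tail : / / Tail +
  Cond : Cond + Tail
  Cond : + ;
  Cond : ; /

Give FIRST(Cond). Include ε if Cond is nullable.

From Cond : Cond + Tail: add FIRST(Cond) = { +, ; }.
Cond : + ; contributes {+}.
Cond : ; / contributes {;}.
Union: FIRST(Cond) = { +, ; }.

{ +, ; }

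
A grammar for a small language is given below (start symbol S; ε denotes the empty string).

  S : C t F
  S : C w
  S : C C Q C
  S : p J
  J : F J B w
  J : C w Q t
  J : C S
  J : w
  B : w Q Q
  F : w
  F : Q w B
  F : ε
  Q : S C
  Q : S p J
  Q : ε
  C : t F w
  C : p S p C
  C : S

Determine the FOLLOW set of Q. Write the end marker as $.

In S : C C Q C: add FIRST(C) = { p, t }.
In J : C w Q t: add FIRST(t) = { t }.
In B : w Q Q: add FIRST(Q)\{ε} = { p, t }.
  Since Q is nullable, also add FOLLOW(B) = { $, p, t, w }.
In B : w Q Q: Q is at the end, add FOLLOW(B) = { $, p, t, w }.
In F : Q w B: add FIRST(w B) = { w }.
Union: FOLLOW(Q) = { $, p, t, w }.

{ $, p, t, w }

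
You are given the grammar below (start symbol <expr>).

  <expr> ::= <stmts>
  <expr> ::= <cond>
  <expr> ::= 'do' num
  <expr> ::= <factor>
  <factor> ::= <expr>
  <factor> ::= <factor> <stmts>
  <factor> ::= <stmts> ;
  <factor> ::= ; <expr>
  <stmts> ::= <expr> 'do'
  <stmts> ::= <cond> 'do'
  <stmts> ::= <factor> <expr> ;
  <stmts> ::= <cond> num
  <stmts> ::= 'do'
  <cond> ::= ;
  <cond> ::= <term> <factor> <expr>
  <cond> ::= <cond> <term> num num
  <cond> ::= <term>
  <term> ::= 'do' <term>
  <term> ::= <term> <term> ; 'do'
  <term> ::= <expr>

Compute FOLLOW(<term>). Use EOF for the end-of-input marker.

In <cond> ::= <term> <factor> <expr>: add FIRST(<factor> <expr>) = { 'do', ; }.
In <cond> ::= <cond> <term> num num: add FIRST(num num) = { num }.
In <cond> ::= <term>: <term> is at the end, add FOLLOW(<cond>) = { EOF, 'do', ;, num }.
In <term> ::= 'do' <term>: <term> is at the end, add FOLLOW(<term>) = { EOF, 'do', ;, num }.
In <term> ::= <term> <term> ; 'do': add FIRST(<term> ; 'do') = { 'do', ; }.
In <term> ::= <term> <term> ; 'do': add FIRST(; 'do') = { ; }.
Union: FOLLOW(<term>) = { EOF, 'do', ;, num }.

{ EOF, 'do', ;, num }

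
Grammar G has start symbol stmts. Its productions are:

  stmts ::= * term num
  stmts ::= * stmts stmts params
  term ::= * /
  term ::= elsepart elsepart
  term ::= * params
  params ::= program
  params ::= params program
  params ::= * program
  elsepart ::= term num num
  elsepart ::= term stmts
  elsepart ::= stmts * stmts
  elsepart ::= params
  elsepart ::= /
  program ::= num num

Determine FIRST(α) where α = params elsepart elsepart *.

{ *, num }

Add FIRST(params) = { *, num }; params is not nullable, stop.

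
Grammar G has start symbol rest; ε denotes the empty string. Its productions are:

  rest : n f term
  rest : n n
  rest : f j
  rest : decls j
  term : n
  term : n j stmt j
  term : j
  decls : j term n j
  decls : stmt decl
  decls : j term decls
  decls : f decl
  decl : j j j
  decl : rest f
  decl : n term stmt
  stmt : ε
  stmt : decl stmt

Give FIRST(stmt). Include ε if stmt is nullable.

stmt : ε contributes ε.
From stmt : decl stmt: add FIRST(decl) = { f, j, n }.
Union: FIRST(stmt) = { f, j, n, ε }.

{ f, j, n, ε }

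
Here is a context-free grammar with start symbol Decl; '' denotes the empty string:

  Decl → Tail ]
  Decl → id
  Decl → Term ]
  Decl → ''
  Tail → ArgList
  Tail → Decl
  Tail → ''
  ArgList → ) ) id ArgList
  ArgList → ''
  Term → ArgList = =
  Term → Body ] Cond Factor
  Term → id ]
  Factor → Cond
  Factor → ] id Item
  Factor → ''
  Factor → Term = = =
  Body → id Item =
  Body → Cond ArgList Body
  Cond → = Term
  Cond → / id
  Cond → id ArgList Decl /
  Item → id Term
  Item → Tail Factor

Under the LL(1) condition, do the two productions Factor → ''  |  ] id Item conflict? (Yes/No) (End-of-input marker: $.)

FIRST('') = { '' } and FIRST(] id Item) = { ] }.
The first alternative is nullable and FOLLOW(Factor) = { ), /, =, ], id } shares ] with FIRST of the second — conflict.

Yes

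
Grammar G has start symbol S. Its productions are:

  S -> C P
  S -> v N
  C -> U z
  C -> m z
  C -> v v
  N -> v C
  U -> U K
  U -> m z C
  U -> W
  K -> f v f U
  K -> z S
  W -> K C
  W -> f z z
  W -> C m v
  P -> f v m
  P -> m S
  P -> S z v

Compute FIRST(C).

{ f, m, v, z }

From C -> U z: add FIRST(U) = { f, m, v, z }.
C -> m z contributes {m}.
C -> v v contributes {v}.
Union: FIRST(C) = { f, m, v, z }.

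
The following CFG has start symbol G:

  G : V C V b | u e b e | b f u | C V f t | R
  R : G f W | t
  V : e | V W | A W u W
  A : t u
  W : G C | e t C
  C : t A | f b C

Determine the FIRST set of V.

V : e contributes {e}.
From V : V W: add FIRST(V) = { e, t }.
From V : A W u W: add FIRST(A) = { t }.
Union: FIRST(V) = { e, t }.

{ e, t }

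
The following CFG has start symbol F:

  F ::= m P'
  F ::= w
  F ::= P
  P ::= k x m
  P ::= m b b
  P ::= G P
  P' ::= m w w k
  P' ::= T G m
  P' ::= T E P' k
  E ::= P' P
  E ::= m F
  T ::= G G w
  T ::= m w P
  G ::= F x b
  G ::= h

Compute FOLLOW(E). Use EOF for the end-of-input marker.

In P' ::= T E P' k: add FIRST(P' k) = { h, k, m, w }.
Union: FOLLOW(E) = { h, k, m, w }.

{ h, k, m, w }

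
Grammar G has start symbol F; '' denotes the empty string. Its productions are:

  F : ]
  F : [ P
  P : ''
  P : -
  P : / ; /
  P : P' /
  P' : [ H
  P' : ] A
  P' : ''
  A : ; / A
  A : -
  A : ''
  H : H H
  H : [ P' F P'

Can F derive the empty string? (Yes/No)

Nullable nonterminals: A, P, P'.
No production of F has an RHS whose symbols are all nullable, so F is not nullable.

No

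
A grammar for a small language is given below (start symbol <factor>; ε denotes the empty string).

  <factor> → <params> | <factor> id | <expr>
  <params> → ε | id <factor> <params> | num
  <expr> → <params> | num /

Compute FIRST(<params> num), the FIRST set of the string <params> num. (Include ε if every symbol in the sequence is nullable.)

{ id, num }

Add FIRST(<params>)\{ε} = { id, num }; <params> is nullable, continue.
num is a terminal; add {num} and stop.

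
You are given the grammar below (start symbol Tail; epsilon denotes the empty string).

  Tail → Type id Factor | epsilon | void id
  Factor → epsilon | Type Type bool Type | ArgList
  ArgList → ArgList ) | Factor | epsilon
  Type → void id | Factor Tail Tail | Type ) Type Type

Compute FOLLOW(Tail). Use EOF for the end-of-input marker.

Tail is the start symbol, so EOF ∈ FOLLOW(Tail).
In Type → Factor Tail Tail: add FIRST(Tail)\{epsilon} = { ), bool, id, void }.
  Since Tail is nullable, also add FOLLOW(Type) = { EOF, ), bool, id, void }.
In Type → Factor Tail Tail: Tail is at the end, add FOLLOW(Type) = { EOF, ), bool, id, void }.
Union: FOLLOW(Tail) = { EOF, ), bool, id, void }.

{ EOF, ), bool, id, void }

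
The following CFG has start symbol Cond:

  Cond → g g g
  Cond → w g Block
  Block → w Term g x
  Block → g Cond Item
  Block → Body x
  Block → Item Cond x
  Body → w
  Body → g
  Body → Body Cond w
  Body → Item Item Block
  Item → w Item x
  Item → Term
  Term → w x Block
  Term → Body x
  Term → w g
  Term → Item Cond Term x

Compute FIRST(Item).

{ g, w }

Item → w Item x contributes {w}.
From Item → Term: add FIRST(Term) = { g, w }.
Union: FIRST(Item) = { g, w }.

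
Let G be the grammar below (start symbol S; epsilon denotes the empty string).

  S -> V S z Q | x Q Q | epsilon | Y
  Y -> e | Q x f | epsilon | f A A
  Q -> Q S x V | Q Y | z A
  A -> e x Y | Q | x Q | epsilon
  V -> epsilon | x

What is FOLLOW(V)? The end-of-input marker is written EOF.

In S -> V S z Q: add FIRST(S z Q) = { e, f, x, z }.
In Q -> Q S x V: V is at the end, add FOLLOW(Q) = { EOF, e, f, x, z }.
Union: FOLLOW(V) = { EOF, e, f, x, z }.

{ EOF, e, f, x, z }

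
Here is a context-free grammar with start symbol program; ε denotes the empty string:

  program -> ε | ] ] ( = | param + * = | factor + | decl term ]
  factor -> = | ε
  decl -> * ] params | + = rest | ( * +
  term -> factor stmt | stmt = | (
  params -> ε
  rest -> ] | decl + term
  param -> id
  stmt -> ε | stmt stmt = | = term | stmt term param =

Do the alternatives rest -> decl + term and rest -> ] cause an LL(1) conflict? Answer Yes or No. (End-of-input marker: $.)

FIRST(decl + term) = { (, *, + } and FIRST(]) = { ] }.
The FIRST sets are disjoint and neither alternative is nullable — no conflict.

No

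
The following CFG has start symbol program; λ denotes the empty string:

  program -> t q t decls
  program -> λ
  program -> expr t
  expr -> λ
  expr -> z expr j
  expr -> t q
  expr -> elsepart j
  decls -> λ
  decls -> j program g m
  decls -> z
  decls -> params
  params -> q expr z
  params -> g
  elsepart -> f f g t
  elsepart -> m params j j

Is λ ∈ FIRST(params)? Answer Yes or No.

Nullable nonterminals: decls, expr, program.
No production of params has an RHS whose symbols are all nullable, so params is not nullable.

No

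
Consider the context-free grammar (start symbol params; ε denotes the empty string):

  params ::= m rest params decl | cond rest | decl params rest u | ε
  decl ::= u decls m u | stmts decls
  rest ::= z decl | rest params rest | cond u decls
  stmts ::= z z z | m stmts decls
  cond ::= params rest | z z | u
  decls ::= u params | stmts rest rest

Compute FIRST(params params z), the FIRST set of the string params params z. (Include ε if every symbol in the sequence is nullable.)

Add FIRST(params)\{ε} = { m, u, z }; params is nullable, continue.
Add FIRST(params)\{ε} = { m, u, z }; params is nullable, continue.
z is a terminal; add {z} and stop.

{ m, u, z }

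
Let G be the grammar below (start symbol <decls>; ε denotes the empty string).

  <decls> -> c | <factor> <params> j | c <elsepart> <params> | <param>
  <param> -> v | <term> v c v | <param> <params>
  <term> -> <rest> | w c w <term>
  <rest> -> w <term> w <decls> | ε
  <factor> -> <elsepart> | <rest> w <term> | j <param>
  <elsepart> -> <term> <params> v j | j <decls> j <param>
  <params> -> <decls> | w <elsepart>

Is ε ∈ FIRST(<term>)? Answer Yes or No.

<term> -> <rest> and each of <rest> is nullable, so <term> ⇒* ε.

Yes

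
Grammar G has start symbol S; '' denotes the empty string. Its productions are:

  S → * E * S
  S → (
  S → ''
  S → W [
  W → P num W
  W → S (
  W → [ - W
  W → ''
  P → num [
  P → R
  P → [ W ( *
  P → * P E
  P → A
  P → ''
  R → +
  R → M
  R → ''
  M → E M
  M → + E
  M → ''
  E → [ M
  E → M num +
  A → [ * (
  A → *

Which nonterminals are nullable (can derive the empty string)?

Directly nullable (have an ''-production): S, W, P, R, M.
No other nonterminal has a production whose RHS symbols are all nullable.

{ M, P, R, S, W }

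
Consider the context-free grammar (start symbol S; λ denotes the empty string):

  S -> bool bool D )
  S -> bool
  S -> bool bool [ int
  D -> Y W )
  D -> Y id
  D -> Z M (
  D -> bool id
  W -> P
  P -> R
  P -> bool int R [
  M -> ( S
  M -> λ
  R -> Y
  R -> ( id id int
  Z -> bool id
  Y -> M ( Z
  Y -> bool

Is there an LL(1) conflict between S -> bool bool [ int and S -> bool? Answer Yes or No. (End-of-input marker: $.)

Yes

FIRST(bool bool [ int) = { bool } and FIRST(bool) = { bool }.
Both contain bool, so the two alternatives are not disjoint — LL(1) conflict.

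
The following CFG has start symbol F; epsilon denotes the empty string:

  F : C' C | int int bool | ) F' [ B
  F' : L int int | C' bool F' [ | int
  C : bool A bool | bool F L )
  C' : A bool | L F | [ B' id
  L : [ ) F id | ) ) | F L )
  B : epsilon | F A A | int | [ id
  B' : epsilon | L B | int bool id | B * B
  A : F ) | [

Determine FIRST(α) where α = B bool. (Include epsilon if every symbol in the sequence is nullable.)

Add FIRST(B)\{epsilon} = { ), [, int }; B is nullable, continue.
bool is a terminal; add {bool} and stop.

{ ), [, bool, int }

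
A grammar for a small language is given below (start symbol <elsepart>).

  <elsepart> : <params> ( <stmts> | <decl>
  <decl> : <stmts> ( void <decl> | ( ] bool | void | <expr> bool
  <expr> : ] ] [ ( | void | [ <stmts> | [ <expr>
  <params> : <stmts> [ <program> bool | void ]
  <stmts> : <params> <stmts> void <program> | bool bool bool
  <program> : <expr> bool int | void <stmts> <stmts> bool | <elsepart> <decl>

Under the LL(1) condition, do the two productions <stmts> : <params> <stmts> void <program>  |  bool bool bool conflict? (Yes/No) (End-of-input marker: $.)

Yes

FIRST(<params> <stmts> void <program>) = { bool, void } and FIRST(bool bool bool) = { bool }.
Both contain bool, so the two alternatives are not disjoint — LL(1) conflict.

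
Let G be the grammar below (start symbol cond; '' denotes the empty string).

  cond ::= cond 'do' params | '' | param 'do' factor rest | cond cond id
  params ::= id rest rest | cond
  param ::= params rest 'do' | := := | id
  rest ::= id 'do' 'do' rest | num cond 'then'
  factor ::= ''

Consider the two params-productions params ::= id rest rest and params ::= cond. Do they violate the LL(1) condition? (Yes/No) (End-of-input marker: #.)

FIRST(id rest rest) = { id } and FIRST(cond) = { 'do', :=, id, num, '' }.
Both contain id, so the two alternatives are not disjoint — LL(1) conflict.

Yes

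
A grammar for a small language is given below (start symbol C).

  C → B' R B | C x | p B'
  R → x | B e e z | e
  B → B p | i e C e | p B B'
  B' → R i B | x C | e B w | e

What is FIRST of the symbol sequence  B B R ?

{ i, p }

Add FIRST(B) = { i, p }; B is not nullable, stop.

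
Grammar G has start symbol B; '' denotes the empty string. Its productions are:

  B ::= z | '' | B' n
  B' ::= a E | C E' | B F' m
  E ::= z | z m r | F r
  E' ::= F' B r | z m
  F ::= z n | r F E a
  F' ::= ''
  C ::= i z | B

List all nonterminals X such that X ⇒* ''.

Directly nullable (have an ''-production): B, F'.
C ::= B with every symbol nullable, so C is nullable.
No other nonterminal has a production whose RHS symbols are all nullable.

{ B, C, F' }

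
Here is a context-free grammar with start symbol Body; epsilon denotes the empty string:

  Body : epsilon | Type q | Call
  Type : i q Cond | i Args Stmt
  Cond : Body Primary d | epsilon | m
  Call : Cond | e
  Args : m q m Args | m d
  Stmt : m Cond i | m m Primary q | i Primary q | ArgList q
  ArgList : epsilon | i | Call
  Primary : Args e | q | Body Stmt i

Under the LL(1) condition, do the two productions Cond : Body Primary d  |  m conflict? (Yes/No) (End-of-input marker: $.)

Yes

FIRST(Body Primary d) = { e, i, m, q } and FIRST(m) = { m }.
Both contain m, so the two alternatives are not disjoint — LL(1) conflict.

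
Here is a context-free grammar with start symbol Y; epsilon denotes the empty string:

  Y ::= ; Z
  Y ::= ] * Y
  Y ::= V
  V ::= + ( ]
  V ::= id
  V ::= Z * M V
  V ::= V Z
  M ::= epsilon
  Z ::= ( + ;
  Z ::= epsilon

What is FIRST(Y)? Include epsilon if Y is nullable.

{ (, *, +, ;, ], id }

Y ::= ; Z contributes {;}.
Y ::= ] * Y contributes {]}.
From Y ::= V: add FIRST(V) = { (, *, +, id }.
Union: FIRST(Y) = { (, *, +, ;, ], id }.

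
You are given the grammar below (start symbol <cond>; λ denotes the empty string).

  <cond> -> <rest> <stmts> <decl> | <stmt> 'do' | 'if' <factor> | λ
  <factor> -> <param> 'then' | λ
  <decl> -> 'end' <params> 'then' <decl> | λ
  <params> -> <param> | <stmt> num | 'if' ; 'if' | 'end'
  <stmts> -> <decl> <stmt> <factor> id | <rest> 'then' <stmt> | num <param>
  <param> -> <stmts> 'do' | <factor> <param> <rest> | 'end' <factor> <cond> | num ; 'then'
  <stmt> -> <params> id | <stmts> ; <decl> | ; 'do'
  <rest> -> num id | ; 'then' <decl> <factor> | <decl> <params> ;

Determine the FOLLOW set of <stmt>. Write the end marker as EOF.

{ EOF, 'do', 'end', 'if', 'then', ;, id, num }

In <cond> -> <stmt> 'do': add FIRST('do') = { 'do' }.
In <params> -> <stmt> num: add FIRST(num) = { num }.
In <stmts> -> <decl> <stmt> <factor> id: add FIRST(<factor> id) = { 'end', 'if', ;, id, num }.
In <stmts> -> <rest> 'then' <stmt>: <stmt> is at the end, add FOLLOW(<stmts>) = { EOF, 'do', 'end', 'if', 'then', ;, id, num }.
Union: FOLLOW(<stmt>) = { EOF, 'do', 'end', 'if', 'then', ;, id, num }.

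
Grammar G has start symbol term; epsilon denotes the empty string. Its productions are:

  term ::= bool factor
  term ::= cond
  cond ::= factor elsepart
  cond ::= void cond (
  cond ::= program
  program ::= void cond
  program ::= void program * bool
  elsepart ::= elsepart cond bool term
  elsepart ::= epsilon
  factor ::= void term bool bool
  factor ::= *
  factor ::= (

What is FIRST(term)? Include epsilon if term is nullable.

{ (, *, bool, void }

term ::= bool factor contributes {bool}.
From term ::= cond: add FIRST(cond) = { (, *, void }.
Union: FIRST(term) = { (, *, bool, void }.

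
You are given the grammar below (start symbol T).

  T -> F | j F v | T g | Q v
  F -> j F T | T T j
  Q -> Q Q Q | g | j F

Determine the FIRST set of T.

From T -> F: add FIRST(F) = { g, j }.
T -> j F v contributes {j}.
From T -> T g: add FIRST(T) = { g, j }.
From T -> Q v: add FIRST(Q) = { g, j }.
Union: FIRST(T) = { g, j }.

{ g, j }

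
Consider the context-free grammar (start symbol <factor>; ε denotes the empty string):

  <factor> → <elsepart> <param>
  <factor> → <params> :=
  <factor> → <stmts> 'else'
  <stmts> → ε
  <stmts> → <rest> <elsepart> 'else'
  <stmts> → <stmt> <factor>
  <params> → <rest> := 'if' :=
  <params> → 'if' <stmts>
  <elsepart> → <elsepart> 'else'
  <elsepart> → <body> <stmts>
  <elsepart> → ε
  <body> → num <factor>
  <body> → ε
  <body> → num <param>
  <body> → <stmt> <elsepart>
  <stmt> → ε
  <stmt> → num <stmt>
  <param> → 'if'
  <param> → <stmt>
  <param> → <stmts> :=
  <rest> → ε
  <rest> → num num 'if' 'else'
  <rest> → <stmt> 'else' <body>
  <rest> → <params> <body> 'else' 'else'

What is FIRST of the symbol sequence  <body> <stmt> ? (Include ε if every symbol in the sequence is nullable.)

Add FIRST(<body>)\{ε} = { 'else', 'if', :=, num }; <body> is nullable, continue.
Add FIRST(<stmt>)\{ε} = { num }; <stmt> is nullable, continue.
Every symbol is nullable, so include ε.

{ 'else', 'if', :=, num, ε }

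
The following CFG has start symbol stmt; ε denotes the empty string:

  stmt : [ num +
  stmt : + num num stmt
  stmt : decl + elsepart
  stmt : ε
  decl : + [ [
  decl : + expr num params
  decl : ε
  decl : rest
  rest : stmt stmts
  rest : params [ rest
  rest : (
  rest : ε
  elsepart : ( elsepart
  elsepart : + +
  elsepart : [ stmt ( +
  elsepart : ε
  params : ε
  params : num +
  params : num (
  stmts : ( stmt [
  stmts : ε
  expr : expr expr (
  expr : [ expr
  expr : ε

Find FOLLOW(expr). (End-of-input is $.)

In decl : + expr num params: add FIRST(num params) = { num }.
In expr : expr expr (: add FIRST(expr () = { (, [ }.
In expr : expr expr (: add FIRST(() = { ( }.
In expr : [ expr: expr is at the end, add FOLLOW(expr) = { (, [, num }.
Union: FOLLOW(expr) = { (, [, num }.

{ (, [, num }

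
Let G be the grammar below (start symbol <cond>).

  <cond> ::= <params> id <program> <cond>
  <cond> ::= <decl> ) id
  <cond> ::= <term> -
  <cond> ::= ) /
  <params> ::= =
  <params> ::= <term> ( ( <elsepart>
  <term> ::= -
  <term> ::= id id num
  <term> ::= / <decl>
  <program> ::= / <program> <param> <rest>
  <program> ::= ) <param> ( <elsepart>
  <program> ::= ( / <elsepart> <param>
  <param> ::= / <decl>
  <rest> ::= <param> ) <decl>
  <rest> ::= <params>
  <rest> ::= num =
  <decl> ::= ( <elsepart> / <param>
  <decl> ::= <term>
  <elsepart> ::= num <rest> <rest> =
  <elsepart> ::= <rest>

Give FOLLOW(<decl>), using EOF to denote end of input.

In <cond> ::= <decl> ) id: add FIRST() id) = { ) }.
In <term> ::= / <decl>: <decl> is at the end, add FOLLOW(<term>) = { (, ), -, /, =, id, num }.
In <param> ::= / <decl>: <decl> is at the end, add FOLLOW(<param>) = { (, ), -, /, =, id, num }.
In <rest> ::= <param> ) <decl>: <decl> is at the end, add FOLLOW(<rest>) = { (, ), -, /, =, id, num }.
Union: FOLLOW(<decl>) = { (, ), -, /, =, id, num }.

{ (, ), -, /, =, id, num }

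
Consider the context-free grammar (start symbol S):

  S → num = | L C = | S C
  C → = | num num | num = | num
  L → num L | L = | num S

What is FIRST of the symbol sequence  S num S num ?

{ num }

Add FIRST(S) = { num }; S is not nullable, stop.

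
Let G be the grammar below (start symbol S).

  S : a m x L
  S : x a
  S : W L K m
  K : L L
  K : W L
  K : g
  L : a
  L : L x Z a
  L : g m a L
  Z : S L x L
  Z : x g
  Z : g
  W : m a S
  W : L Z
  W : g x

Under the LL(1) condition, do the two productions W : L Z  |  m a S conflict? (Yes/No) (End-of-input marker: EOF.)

No

FIRST(L Z) = { a, g } and FIRST(m a S) = { m }.
The FIRST sets are disjoint and neither alternative is nullable — no conflict.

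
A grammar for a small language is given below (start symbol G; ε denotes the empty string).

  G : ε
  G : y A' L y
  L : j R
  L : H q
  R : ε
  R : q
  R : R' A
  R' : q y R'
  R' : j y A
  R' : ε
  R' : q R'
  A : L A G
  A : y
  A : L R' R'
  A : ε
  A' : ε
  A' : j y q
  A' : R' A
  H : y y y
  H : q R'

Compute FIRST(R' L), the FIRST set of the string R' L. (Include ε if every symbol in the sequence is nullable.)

Add FIRST(R')\{ε} = { j, q }; R' is nullable, continue.
Add FIRST(L) = { j, q, y }; L is not nullable, stop.

{ j, q, y }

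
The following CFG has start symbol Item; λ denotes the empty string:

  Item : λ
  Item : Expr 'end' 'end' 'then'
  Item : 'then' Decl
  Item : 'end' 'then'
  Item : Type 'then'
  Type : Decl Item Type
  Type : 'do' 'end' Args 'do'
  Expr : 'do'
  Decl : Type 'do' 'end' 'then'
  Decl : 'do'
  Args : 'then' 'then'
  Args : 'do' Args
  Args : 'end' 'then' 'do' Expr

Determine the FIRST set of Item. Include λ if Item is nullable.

{ 'do', 'end', 'then', λ }

Item : λ contributes λ.
From Item : Expr 'end' 'end' 'then': add FIRST(Expr) = { 'do' }.
Item : 'then' Decl contributes {'then'}.
Item : 'end' 'then' contributes {'end'}.
From Item : Type 'then': add FIRST(Type) = { 'do' }.
Union: FIRST(Item) = { 'do', 'end', 'then', λ }.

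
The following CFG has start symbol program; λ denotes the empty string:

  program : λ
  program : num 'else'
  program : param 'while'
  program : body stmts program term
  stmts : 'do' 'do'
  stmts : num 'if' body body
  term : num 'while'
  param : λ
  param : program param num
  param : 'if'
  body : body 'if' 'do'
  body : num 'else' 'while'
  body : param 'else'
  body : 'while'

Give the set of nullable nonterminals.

Directly nullable (have an λ-production): program, param.
No other nonterminal has a production whose RHS symbols are all nullable.

{ param, program }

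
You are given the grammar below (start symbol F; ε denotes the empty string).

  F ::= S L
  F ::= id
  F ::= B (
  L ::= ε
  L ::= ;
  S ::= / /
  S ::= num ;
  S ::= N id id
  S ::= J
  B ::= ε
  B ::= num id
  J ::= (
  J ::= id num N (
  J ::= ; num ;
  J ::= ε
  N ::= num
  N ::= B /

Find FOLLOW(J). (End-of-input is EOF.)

{ EOF, ; }

In S ::= J: J is at the end, add FOLLOW(S) = { EOF, ; }.
Union: FOLLOW(J) = { EOF, ; }.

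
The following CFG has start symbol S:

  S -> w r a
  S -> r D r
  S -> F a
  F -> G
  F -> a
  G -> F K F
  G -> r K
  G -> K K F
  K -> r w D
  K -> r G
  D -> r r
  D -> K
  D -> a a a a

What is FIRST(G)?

{ a, r }

From G -> F K F: add FIRST(F) = { a, r }.
G -> r K contributes {r}.
From G -> K K F: add FIRST(K) = { r }.
Union: FIRST(G) = { a, r }.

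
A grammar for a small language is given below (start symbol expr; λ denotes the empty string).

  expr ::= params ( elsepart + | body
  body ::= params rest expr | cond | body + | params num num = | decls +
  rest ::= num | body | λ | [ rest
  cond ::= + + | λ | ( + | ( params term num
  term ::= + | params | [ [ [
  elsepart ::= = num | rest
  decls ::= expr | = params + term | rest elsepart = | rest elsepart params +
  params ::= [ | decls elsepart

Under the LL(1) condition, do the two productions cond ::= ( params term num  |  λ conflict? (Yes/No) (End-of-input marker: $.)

Yes

FIRST(( params term num) = { ( } and FIRST(λ) = { λ }.
The second alternative is nullable and FOLLOW(cond) = { $, (, +, =, [, num } shares ( with FIRST of the first — conflict.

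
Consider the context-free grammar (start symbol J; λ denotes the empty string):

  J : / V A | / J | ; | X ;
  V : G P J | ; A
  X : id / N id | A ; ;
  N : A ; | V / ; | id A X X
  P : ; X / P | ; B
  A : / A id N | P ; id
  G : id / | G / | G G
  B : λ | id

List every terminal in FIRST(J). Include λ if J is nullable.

J : / V A contributes {/}.
J : / J contributes {/}.
J : ; contributes {;}.
From J : X ;: add FIRST(X) = { /, ;, id }.
Union: FIRST(J) = { /, ;, id }.

{ /, ;, id }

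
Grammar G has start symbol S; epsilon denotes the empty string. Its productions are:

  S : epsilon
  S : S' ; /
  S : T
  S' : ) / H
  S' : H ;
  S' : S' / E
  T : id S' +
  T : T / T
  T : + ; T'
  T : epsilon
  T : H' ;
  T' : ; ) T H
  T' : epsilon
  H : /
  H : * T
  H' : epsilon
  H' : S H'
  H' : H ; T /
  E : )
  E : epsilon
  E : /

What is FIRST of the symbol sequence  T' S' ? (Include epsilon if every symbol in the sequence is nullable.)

Add FIRST(T')\{epsilon} = { ; }; T' is nullable, continue.
Add FIRST(S') = { ), *, / }; S' is not nullable, stop.

{ ), *, /, ; }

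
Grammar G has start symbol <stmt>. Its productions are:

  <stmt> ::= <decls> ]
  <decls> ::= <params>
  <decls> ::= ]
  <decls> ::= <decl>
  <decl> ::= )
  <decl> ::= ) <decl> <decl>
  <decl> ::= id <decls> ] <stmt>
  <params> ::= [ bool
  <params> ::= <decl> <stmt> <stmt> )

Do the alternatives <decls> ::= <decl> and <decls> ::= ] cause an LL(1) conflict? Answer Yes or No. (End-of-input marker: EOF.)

No

FIRST(<decl>) = { ), id } and FIRST(]) = { ] }.
The FIRST sets are disjoint and neither alternative is nullable — no conflict.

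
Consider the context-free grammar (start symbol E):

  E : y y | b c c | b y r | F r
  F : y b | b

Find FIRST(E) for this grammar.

E : y y contributes {y}.
E : b c c contributes {b}.
E : b y r contributes {b}.
From E : F r: add FIRST(F) = { b, y }.
Union: FIRST(E) = { b, y }.

{ b, y }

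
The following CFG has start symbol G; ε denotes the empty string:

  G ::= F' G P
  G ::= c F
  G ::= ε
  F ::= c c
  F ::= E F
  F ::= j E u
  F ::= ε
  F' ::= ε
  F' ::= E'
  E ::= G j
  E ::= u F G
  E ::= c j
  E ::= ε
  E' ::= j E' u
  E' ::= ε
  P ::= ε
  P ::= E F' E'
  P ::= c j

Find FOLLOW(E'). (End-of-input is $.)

In F' ::= E': E' is at the end, add FOLLOW(F') = { $, c, j, u }.
In E' ::= j E' u: add FIRST(u) = { u }.
In P ::= E F' E': E' is at the end, add FOLLOW(P) = { $, c, j, u }.
Union: FOLLOW(E') = { $, c, j, u }.

{ $, c, j, u }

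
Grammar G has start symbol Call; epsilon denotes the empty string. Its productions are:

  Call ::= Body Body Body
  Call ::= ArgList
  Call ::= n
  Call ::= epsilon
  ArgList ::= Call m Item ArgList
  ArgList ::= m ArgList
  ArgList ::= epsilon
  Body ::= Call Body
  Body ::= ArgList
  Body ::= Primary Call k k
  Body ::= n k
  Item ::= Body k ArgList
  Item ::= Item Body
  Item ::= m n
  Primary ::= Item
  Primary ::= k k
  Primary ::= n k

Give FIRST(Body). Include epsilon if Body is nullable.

{ k, m, n, epsilon }

From Body ::= Call Body: Call, Body nullable, take FIRST(Call) ∪ FIRST(Body) = { k, m, n }; also epsilon since the whole RHS is nullable.
From Body ::= ArgList: add FIRST(ArgList) = { k, m, n, epsilon } (including epsilon since ArgList is nullable).
From Body ::= Primary Call k k: add FIRST(Primary) = { k, m, n }.
Body ::= n k contributes {n}.
Union: FIRST(Body) = { k, m, n, epsilon }.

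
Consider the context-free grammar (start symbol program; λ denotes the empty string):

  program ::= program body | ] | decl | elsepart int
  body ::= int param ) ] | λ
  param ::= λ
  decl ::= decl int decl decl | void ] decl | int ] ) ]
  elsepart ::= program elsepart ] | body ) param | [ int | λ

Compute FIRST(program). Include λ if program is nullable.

{ ), [, ], int, void }

From program ::= program body: add FIRST(program) = { ), [, ], int, void }.
program ::= ] contributes {]}.
From program ::= decl: add FIRST(decl) = { int, void }.
From program ::= elsepart int: elsepart nullable, take FIRST(elsepart) ∪ {int} = { ), [, ], int, void }.
Union: FIRST(program) = { ), [, ], int, void }.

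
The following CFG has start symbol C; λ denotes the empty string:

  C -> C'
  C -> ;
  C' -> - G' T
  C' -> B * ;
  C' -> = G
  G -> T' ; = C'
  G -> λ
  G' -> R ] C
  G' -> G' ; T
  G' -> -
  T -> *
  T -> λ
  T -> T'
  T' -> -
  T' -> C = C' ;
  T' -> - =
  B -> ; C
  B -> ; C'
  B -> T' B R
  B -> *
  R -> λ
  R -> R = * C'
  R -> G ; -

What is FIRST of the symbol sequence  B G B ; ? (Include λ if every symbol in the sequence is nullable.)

{ *, -, ;, = }

Add FIRST(B) = { *, -, ;, = }; B is not nullable, stop.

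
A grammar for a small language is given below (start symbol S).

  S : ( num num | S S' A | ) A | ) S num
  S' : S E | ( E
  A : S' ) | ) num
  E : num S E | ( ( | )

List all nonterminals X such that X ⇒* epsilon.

{ } (none)

No nonterminal has an empty production or an RHS whose symbols are all nullable.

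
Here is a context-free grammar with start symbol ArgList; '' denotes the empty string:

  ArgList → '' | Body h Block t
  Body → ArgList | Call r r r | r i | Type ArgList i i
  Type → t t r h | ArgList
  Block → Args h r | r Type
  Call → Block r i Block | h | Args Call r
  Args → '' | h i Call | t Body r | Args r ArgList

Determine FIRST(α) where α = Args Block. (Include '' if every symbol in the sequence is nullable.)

Add FIRST(Args)\{''} = { h, r, t }; Args is nullable, continue.
Add FIRST(Block) = { h, r, t }; Block is not nullable, stop.

{ h, r, t }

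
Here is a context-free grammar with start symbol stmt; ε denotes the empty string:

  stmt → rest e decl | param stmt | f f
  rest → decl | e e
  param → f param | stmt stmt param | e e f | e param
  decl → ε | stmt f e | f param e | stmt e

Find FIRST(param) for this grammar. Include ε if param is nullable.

{ e, f }

param → f param contributes {f}.
From param → stmt stmt param: add FIRST(stmt) = { e, f }.
param → e e f contributes {e}.
param → e param contributes {e}.
Union: FIRST(param) = { e, f }.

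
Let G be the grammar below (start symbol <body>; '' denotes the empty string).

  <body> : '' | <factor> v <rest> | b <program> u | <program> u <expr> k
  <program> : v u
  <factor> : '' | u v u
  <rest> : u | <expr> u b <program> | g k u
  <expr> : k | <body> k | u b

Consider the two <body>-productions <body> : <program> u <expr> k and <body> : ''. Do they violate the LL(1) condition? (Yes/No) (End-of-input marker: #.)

FIRST(<program> u <expr> k) = { v } and FIRST('') = { '' }.
The second is nullable but FOLLOW(<body>) = { #, k } is disjoint from FIRST of the first.

No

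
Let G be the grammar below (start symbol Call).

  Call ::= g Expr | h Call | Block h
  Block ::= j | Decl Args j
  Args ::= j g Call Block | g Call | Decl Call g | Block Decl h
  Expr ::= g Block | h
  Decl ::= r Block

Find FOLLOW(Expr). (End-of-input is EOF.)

In Call ::= g Expr: Expr is at the end, add FOLLOW(Call) = { EOF, g, j, r }.
Union: FOLLOW(Expr) = { EOF, g, j, r }.

{ EOF, g, j, r }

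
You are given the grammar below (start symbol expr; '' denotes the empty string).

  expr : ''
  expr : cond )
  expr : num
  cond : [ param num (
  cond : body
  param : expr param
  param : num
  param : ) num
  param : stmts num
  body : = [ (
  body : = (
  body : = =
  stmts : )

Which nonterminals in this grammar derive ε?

Directly nullable (have an ''-production): expr.
No other nonterminal has a production whose RHS symbols are all nullable.

{ expr }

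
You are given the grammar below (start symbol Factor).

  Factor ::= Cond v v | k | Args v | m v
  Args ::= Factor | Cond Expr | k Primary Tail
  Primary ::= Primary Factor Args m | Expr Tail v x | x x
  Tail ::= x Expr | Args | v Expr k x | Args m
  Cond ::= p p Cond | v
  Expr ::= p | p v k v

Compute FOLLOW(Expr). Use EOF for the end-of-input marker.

In Args ::= Cond Expr: Expr is at the end, add FOLLOW(Args) = { m, v }.
In Primary ::= Expr Tail v x: add FIRST(Tail v x) = { k, m, p, v, x }.
In Tail ::= x Expr: Expr is at the end, add FOLLOW(Tail) = { m, v }.
In Tail ::= v Expr k x: add FIRST(k x) = { k }.
Union: FOLLOW(Expr) = { k, m, p, v, x }.

{ k, m, p, v, x }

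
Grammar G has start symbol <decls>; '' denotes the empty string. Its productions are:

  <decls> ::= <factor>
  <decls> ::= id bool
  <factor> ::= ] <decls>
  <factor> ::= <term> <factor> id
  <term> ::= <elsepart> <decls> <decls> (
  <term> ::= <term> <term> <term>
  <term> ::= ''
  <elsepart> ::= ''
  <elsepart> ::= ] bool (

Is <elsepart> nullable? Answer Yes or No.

Yes

<elsepart> has an ''-production, so <elsepart> ⇒ ''.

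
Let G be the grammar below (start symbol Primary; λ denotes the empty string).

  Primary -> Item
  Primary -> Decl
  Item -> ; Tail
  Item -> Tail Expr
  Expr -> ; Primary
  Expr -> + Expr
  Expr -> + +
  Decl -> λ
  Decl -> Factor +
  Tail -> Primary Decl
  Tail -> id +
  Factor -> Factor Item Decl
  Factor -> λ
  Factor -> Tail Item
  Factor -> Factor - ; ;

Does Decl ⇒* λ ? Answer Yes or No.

Yes

Decl has an λ-production, so Decl ⇒ λ.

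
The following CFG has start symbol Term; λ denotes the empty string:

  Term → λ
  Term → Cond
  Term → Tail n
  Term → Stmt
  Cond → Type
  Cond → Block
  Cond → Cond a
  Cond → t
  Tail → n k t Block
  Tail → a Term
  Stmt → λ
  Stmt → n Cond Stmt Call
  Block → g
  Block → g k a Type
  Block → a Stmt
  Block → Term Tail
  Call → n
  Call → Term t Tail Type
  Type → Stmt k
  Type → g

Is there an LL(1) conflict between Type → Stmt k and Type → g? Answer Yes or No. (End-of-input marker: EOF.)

No

FIRST(Stmt k) = { k, n } and FIRST(g) = { g }.
The FIRST sets are disjoint and neither alternative is nullable — no conflict.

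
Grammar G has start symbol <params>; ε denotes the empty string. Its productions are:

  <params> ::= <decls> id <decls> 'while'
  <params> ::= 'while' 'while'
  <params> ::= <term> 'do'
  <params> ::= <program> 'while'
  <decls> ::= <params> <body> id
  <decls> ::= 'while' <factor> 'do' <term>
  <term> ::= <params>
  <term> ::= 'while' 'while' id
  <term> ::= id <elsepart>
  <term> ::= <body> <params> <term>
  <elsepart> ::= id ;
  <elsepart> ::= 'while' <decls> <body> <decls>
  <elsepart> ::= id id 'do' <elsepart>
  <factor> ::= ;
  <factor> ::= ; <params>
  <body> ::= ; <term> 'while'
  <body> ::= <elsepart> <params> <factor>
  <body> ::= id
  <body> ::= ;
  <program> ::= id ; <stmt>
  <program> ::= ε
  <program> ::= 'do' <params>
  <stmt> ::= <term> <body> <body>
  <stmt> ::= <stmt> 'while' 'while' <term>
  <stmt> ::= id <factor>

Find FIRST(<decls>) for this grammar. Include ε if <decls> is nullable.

From <decls> ::= <params> <body> id: add FIRST(<params>) = { 'do', 'while', ;, id }.
<decls> ::= 'while' <factor> 'do' <term> contributes {'while'}.
Union: FIRST(<decls>) = { 'do', 'while', ;, id }.

{ 'do', 'while', ;, id }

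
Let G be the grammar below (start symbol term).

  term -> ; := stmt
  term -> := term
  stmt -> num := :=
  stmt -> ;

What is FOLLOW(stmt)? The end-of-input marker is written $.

{ $ }

In term -> ; := stmt: stmt is at the end, add FOLLOW(term) = { $ }.
Union: FOLLOW(stmt) = { $ }.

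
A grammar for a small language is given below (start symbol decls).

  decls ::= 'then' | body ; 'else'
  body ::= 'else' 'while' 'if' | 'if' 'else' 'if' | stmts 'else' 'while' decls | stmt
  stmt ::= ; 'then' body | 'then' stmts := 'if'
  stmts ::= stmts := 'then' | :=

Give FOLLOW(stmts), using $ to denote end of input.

{ 'else', := }

In body ::= stmts 'else' 'while' decls: add FIRST('else' 'while' decls) = { 'else' }.
In stmt ::= 'then' stmts := 'if': add FIRST(:= 'if') = { := }.
In stmts ::= stmts := 'then': add FIRST(:= 'then') = { := }.
Union: FOLLOW(stmts) = { 'else', := }.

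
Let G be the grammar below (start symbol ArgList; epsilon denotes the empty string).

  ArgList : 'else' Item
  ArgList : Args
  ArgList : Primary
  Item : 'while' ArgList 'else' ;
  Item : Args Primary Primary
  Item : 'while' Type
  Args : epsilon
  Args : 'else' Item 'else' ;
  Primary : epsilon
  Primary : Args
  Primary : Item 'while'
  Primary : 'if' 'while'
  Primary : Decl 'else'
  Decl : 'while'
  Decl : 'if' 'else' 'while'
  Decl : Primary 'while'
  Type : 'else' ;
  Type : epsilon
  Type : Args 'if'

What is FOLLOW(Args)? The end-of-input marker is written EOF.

In ArgList : Args: Args is at the end, add FOLLOW(ArgList) = { EOF, 'else' }.
In Item : Args Primary Primary: add FIRST(Primary Primary)\{epsilon} = { 'else', 'if', 'while' }.
  Since Primary Primary is nullable, also add FOLLOW(Item) = { EOF, 'else', 'while' }.
In Primary : Args: Args is at the end, add FOLLOW(Primary) = { EOF, 'else', 'if', 'while' }.
In Type : Args 'if': add FIRST('if') = { 'if' }.
Union: FOLLOW(Args) = { EOF, 'else', 'if', 'while' }.

{ EOF, 'else', 'if', 'while' }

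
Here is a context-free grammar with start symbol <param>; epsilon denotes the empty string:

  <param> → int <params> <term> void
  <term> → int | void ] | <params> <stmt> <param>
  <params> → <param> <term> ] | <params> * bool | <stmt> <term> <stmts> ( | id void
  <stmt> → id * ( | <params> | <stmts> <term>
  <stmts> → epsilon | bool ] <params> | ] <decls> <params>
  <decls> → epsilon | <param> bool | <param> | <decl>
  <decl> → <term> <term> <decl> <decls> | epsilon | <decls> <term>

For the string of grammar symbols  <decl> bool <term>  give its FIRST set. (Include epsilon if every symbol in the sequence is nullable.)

{ ], bool, id, int, void }

Add FIRST(<decl>)\{epsilon} = { ], bool, id, int, void }; <decl> is nullable, continue.
bool is a terminal; add {bool} and stop.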